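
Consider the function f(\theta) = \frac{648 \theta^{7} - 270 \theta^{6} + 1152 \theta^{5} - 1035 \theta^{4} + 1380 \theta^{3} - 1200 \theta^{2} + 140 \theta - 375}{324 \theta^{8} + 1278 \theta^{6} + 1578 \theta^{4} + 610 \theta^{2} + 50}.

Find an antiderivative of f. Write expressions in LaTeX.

Recover f(\theta) by differentiating a candidate F(\theta); any mismatch rules it out.
Check: d/d\theta[\log{\left(4 \theta^{2} + 2 \right)} - \frac{5 \operatorname{atan}{\left(3 \theta \right)}}{2} + \frac{5}{3 \theta^{2} + 5}] = \frac{648 \theta^{7} - 270 \theta^{6} + 1152 \theta^{5} - 1035 \theta^{4} + 1380 \theta^{3} - 1200 \theta^{2} + 140 \theta - 375}{324 \theta^{8} + 1278 \theta^{6} + 1578 \theta^{4} + 610 \theta^{2} + 50} = f(\theta).

An antiderivative is F(\theta) = \log{\left(4 \theta^{2} + 2 \right)} - \frac{5 \operatorname{atan}{\left(3 \theta \right)}}{2} + \frac{5}{3 \theta^{2} + 5}.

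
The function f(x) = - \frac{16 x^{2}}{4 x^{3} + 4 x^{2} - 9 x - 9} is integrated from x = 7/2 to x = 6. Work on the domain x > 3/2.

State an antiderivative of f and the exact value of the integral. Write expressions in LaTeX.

The denominator factors as \left(x + 1\right) \left(2 x - 3\right) \left(2 x + 3\right); partial fractions split f into directly integrable pieces: - \frac{12}{2 x + 3} - \frac{12}{5 \left(2 x - 3\right)} + \frac{16}{5 \left(x + 1\right)}.
F(x) = - \frac{6 \log{\left(x - \frac{3}{2} \right)}}{5} + \frac{16 \log{\left(x + 1 \right)}}{5} - 6 \log{\left(x + \frac{3}{2} \right)} is an antiderivative of f.
Check: d/dx[- \frac{6 \log{\left(x - \frac{3}{2} \right)}}{5} + \frac{16 \log{\left(x + 1 \right)}}{5} - 6 \log{\left(x + \frac{3}{2} \right)}] = - \frac{16 x^{2}}{4 x^{3} + 4 x^{2} - 9 x - 9} = f(x).
F(6) = - 6 \log{\left(\frac{15}{2} \right)} - \frac{6 \log{\left(\frac{9}{2} \right)}}{5} + \frac{16 \log{\left(7 \right)}}{5}; F(7/2) = - 6 \log{\left(5 \right)} - \frac{6 \log{\left(2 \right)}}{5} + \frac{16 \log{\left(\frac{9}{2} \right)}}{5}.
Integral = F(6) - F(7/2) = - 6 \log{\left(\frac{15}{2} \right)} - \frac{22 \log{\left(\frac{9}{2} \right)}}{5} + \frac{6 \log{\left(2 \right)}}{5} + \frac{16 \log{\left(7 \right)}}{5} + 6 \log{\left(5 \right)}.

Antiderivative: F(x) = - \frac{6 \log{\left(x - \frac{3}{2} \right)}}{5} + \frac{16 \log{\left(x + 1 \right)}}{5} - 6 \log{\left(x + \frac{3}{2} \right)}; value = - 6 \log{\left(\frac{15}{2} \right)} - \frac{22 \log{\left(\frac{9}{2} \right)}}{5} + \frac{6 \log{\left(2 \right)}}{5} + \frac{16 \log{\left(7 \right)}}{5} + 6 \log{\left(5 \right)}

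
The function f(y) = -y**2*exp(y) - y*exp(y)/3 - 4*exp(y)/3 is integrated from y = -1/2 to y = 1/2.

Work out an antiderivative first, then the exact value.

Antiderivative: F(y) = (-3*y**2 + 5*y - 9)*exp(y)/3; value = -29*exp(1/2)/12 + 49*exp(-1/2)/12

f has the shape u'v + uv' for u = -y**2 + 5*y/3 - 3 and v = exp(y) — it is the derivative of the product u*v.
F(y) = (-3*y**2 + 5*y - 9)*exp(y)/3 is an antiderivative of f.
Check: d/dy[(-3*y**2 + 5*y - 9)*exp(y)/3] = -y**2*exp(y) - y*exp(y)/3 - 4*exp(y)/3 = f(y).
F(1/2) = -29*exp(1/2)/12; F(-1/2) = -49*exp(-1/2)/12.
Integral = F(1/2) - F(-1/2) = -29*exp(1/2)/12 + 49*exp(-1/2)/12.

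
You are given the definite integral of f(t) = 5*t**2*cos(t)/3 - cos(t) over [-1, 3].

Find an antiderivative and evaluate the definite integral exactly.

Antiderivative: F(t) = (5*t**2*sin(t) + 10*t*cos(t) - 13*sin(t))/3; value = 10*cos(3) - 8*sin(1)/3 + 32*sin(3)/3 + 10*cos(1)/3

Integrate term by term and add the pieces.
F(t) = (5*t**2*sin(t) + 10*t*cos(t) - 13*sin(t))/3 is an antiderivative of f.
Check: d/dt[(5*t**2*sin(t) + 10*t*cos(t) - 13*sin(t))/3] = 5*t**2*cos(t)/3 - cos(t) = f(t).
F(3) = 10*cos(3) + 32*sin(3)/3; F(-1) = -10*cos(1)/3 + 8*sin(1)/3.
Integral = F(3) - F(-1) = 10*cos(3) - 8*sin(1)/3 + 32*sin(3)/3 + 10*cos(1)/3.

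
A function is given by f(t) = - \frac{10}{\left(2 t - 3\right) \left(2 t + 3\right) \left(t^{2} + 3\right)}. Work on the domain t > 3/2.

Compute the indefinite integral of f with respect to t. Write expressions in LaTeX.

The denominator factors as \left(2 t - 3\right) \left(2 t + 3\right) \left(t^{2} + 3\right); partial fractions split f into directly integrable pieces: \frac{10}{21 \left(t^{2} + 3\right)} + \frac{20}{63 \left(2 t + 3\right)} - \frac{20}{63 \left(2 t - 3\right)}.
Check: d/dt[- \frac{10 \log{\left(t - \frac{3}{2} \right)}}{63} + \frac{10 \log{\left(t + \frac{3}{2} \right)}}{63} + \frac{10 \sqrt{3} \operatorname{atan}{\left(\frac{\sqrt{3} t}{3} \right)}}{63}] = - \frac{10}{4 t^{4} + 3 t^{2} - 27}, which equals f(t).

F(t) = - \frac{10 \log{\left(t - \frac{3}{2} \right)}}{63} + \frac{10 \log{\left(t + \frac{3}{2} \right)}}{63} + \frac{10 \sqrt{3} \operatorname{atan}{\left(\frac{\sqrt{3} t}{3} \right)}}{63} + C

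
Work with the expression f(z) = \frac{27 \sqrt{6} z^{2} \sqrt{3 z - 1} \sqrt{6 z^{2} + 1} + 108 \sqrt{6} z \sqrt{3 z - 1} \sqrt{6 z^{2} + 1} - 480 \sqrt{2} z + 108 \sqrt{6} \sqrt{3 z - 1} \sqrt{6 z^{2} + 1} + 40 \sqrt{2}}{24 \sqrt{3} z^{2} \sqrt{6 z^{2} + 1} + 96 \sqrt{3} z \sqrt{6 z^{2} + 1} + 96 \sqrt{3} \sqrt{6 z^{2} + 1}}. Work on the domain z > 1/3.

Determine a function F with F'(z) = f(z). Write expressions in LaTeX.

An antiderivative is F(z) = \frac{9 \sqrt{6} z^{2} \sqrt{3 z - 1} + 15 \sqrt{6} z \sqrt{3 z - 1} - 6 \sqrt{6} \sqrt{3 z - 1} - 20 \sqrt{2} \sqrt{6 z^{2} + 1}}{12 \sqrt{3} z + 24 \sqrt{3}}.

An antiderivative F(z) passes only if d/dz[F] lands on f(z) exactly.
Check: d/dz[\frac{9 \sqrt{6} z^{2} \sqrt{3 z - 1} + 15 \sqrt{6} z \sqrt{3 z - 1} - 6 \sqrt{6} \sqrt{3 z - 1} - 20 \sqrt{2} \sqrt{6 z^{2} + 1}}{12 \sqrt{3} z + 24 \sqrt{3}}] = \frac{243 \sqrt{2} z^{3} \sqrt{6 z^{2} + 1} + 891 \sqrt{2} z^{2} \sqrt{6 z^{2} + 1} - 480 \sqrt{6} z \sqrt{3 z - 1} + 648 \sqrt{2} z \sqrt{6 z^{2} + 1} + 40 \sqrt{6} \sqrt{3 z - 1} - 324 \sqrt{2} \sqrt{6 z^{2} + 1}}{72 z^{2} \sqrt{3 z - 1} \sqrt{6 z^{2} + 1} + 288 z \sqrt{3 z - 1} \sqrt{6 z^{2} + 1} + 288 \sqrt{3 z - 1} \sqrt{6 z^{2} + 1}}, which equals f(z).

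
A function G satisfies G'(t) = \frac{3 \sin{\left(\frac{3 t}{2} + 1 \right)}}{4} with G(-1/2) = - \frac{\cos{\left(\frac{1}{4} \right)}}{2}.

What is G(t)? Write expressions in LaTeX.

G(t) = - \frac{\cos{\left(\frac{3 t}{2} + 1 \right)}}{2}

A candidate passes only if d/dt[G] lands on the given G'(t) exactly.
A general antiderivative is - \frac{\cos{\left(\frac{3 t}{2} + 1 \right)}}{2} + C.
The condition gives C = - \frac{\cos{\left(\frac{1}{4} \right)}}{2} - (- \frac{\cos{\left(\frac{1}{4} \right)}}{2}) = 0.
So G(t) = - \frac{\cos{\left(\frac{3 t}{2} + 1 \right)}}{2}.
Check: d/dt[- \frac{\cos{\left(\frac{3 t}{2} + 1 \right)}}{2}] = \frac{3 \sin{\left(\frac{3 t}{2} + 1 \right)}}{4} = G'(t).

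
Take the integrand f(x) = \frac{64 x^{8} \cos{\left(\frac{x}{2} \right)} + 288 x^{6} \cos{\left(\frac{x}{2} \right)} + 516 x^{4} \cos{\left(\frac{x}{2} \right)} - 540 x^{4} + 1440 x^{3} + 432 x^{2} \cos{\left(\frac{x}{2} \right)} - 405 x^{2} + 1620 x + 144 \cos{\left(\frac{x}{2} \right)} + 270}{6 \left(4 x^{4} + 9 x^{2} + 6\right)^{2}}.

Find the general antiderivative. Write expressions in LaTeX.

Differentiate the proposed F(x) back; it has to land on f(x) exactly.
Check: d/dx[\frac{5 x}{\frac{8 x^{4}}{3} + 6 x^{2} + 4} + \frac{4 \sin{\left(\frac{x}{2} \right)}}{3} - \frac{5}{\frac{4 x^{4}}{3} + 3 x^{2} + 2}] = \frac{64 x^{8} \cos{\left(\frac{x}{2} \right)} + 288 x^{6} \cos{\left(\frac{x}{2} \right)} + 516 x^{4} \cos{\left(\frac{x}{2} \right)} - 540 x^{4} + 1440 x^{3} + 432 x^{2} \cos{\left(\frac{x}{2} \right)} - 405 x^{2} + 1620 x + 144 \cos{\left(\frac{x}{2} \right)} + 270}{96 x^{8} + 432 x^{6} + 774 x^{4} + 648 x^{2} + 216}, which equals f(x).

F(x) = \frac{5 x}{\frac{8 x^{4}}{3} + 6 x^{2} + 4} + \frac{4 \sin{\left(\frac{x}{2} \right)}}{3} - \frac{5}{\frac{4 x^{4}}{3} + 3 x^{2} + 2} + C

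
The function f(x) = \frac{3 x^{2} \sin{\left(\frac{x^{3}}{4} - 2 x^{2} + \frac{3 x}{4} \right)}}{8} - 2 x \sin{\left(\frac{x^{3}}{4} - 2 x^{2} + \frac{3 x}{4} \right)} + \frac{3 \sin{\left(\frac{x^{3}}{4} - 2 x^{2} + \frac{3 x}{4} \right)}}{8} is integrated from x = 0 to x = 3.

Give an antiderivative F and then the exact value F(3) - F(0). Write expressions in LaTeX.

Antiderivative: F(x) = - \frac{\cos{\left(\frac{x^{3}}{4} - 2 x^{2} + \frac{3 x}{4} \right)}}{2}; value = \frac{1}{2} - \frac{\cos{\left(9 \right)}}{2}

The substitution u = \frac{x^{3}}{4} - 2 x^{2} + \frac{3 x}{4} works: f is exactly (dF/du)*(du/dx) for that inner function.
F(x) = - \frac{\cos{\left(\frac{x^{3}}{4} - 2 x^{2} + \frac{3 x}{4} \right)}}{2} is an antiderivative of f.
Check: d/dx[- \frac{\cos{\left(\frac{x^{3}}{4} - 2 x^{2} + \frac{3 x}{4} \right)}}{2}] = \frac{3 x^{2} \sin{\left(\frac{x^{3}}{4} - 2 x^{2} + \frac{3 x}{4} \right)}}{8} - 2 x \sin{\left(\frac{x^{3}}{4} - 2 x^{2} + \frac{3 x}{4} \right)} + \frac{3 \sin{\left(\frac{x^{3}}{4} - 2 x^{2} + \frac{3 x}{4} \right)}}{8} = f(x).
F(3) = - \frac{\cos{\left(9 \right)}}{2}; F(0) = - \frac{1}{2}.
Integral = F(3) - F(0) = \frac{1}{2} - \frac{\cos{\left(9 \right)}}{2}.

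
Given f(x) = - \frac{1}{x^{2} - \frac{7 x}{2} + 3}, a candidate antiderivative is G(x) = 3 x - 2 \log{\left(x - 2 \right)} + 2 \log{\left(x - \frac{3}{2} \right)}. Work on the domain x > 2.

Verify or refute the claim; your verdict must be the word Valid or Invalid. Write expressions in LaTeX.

Invalid: d/dx[G] - f = 3, which is not 0.

d/dx[G] = \frac{6 x^{2} - 21 x + 16}{2 x^{2} - 7 x + 6}
d/dx[G] - f(x) = 3 != 0.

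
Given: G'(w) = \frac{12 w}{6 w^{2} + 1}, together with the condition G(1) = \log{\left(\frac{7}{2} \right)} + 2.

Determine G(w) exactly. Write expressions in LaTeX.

The substitution u = 3 w^{2} + \frac{1}{2} works: G'(w) is exactly (dG/du)*(du/dw) for that inner function.
A general antiderivative is \log{\left(3 w^{2} + \frac{1}{2} \right)} + C.
The condition gives C = \log{\left(\frac{7}{2} \right)} + 2 - (\log{\left(\frac{7}{2} \right)}) = 2.
So G(w) = \log{\left(3 w^{2} + \frac{1}{2} \right)} + 2.
Check: d/dw[\log{\left(3 w^{2} + \frac{1}{2} \right)} + 2] = \frac{12 w}{6 w^{2} + 1} = G'(w).

G(w) = \log{\left(3 w^{2} + \frac{1}{2} \right)} + 2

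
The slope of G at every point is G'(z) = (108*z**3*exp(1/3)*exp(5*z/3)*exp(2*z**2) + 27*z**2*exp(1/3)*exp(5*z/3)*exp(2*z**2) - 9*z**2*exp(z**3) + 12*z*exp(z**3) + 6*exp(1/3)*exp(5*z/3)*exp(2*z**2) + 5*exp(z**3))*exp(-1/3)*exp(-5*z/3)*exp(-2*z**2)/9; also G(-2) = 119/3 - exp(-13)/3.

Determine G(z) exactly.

G(z) = 3*z**4 + z**3 + 2*z/3 + 1 - exp(-1/3)*exp(-5*z/3)*exp(-2*z**2)*exp(z**3)/3

Recover the given G'(z) by differentiating a candidate G(z); any mismatch rules it out.
A general antiderivative is 3*z**4 + z**3 + 2*z/3 - exp(z**3 - 2*z**2 - 5*z/3 - 1/3)/3 + C.
The condition gives C = 119/3 - exp(-13)/3 - (116/3 - exp(-13)/3) = 1.
So G(z) = 3*z**4 + z**3 + 2*z/3 + 1 - exp(-1/3)*exp(-5*z/3)*exp(-2*z**2)*exp(z**3)/3.
Check: d/dz[3*z**4 + z**3 + 2*z/3 + 1 - exp(-1/3)*exp(-5*z/3)*exp(-2*z**2)*exp(z**3)/3] = (108*z**3*exp(1/3)*exp(5*z/3)*exp(2*z**2) + 27*z**2*exp(1/3)*exp(5*z/3)*exp(2*z**2) - 9*z**2*exp(z**3) + 12*z*exp(z**3) + 6*exp(1/3)*exp(5*z/3)*exp(2*z**2) + 5*exp(z**3))*exp(-1/3)*exp(-5*z/3)*exp(-2*z**2)/9 = G'(z).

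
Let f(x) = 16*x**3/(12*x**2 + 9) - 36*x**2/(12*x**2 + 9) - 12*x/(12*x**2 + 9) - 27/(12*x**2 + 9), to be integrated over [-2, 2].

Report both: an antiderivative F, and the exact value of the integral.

The integrand splits into summands that can be handled one at a time.
F(x) = (2*x**2 - 9*x - 3*log(4*x**2 + 3))/3 is an antiderivative of f.
Check: d/dx[(2*x**2 - 9*x - 3*log(4*x**2 + 3))/3] = (16*x**3 - 36*x**2 - 12*x - 27)/(12*x**2 + 9), which equals f(x).
F(2) = -10/3 - log(19); F(-2) = 26/3 - log(19).
Integral = F(2) - F(-2) = -12.

Antiderivative: F(x) = (2*x**2 - 9*x - 3*log(4*x**2 + 3))/3; value = -12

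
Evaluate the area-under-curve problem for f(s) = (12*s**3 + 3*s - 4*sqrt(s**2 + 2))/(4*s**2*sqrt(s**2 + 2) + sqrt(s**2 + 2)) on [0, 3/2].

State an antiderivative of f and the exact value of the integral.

Differentiate the proposed F(s) back; it has to land on f(s) exactly.
F(s) = 3*sqrt(s**2 + 2) - 2*atan(2*s) is an antiderivative of f.
Check: d/ds[3*sqrt(s**2 + 2) - 2*atan(2*s)] = (12*s**3 + 3*s - 4*sqrt(s**2 + 2))/(4*s**2*sqrt(s**2 + 2) + sqrt(s**2 + 2)) = f(s).
F(3/2) = -2*atan(3) + 3*sqrt(17)/2; F(0) = 3*sqrt(2).
Integral = F(3/2) - F(0) = -3*sqrt(2) - 2*atan(3) + 3*sqrt(17)/2.

Antiderivative: F(s) = 3*sqrt(s**2 + 2) - 2*atan(2*s); value = -3*sqrt(2) - 2*atan(3) + 3*sqrt(17)/2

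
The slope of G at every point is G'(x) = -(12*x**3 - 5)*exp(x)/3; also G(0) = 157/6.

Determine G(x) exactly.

G(x) = (2*(-12*x**3 + 36*x**2 - 72*x + 77)*exp(x) + 3)/6

Recognize the product-rule pattern: G'(x) = u'v + uv' with u = -4*x**3 + 12*x**2 - 24*x + 77/3, v = exp(x), so integration by parts undoes it.
A general antiderivative is (-12*x**3 + 36*x**2 - 72*x + 77)*exp(x)/3 + C.
The condition gives C = 157/6 - (77/3) = 1/2.
So G(x) = (2*(-12*x**3 + 36*x**2 - 72*x + 77)*exp(x) + 3)/6.
Check: d/dx[(2*(-12*x**3 + 36*x**2 - 72*x + 77)*exp(x) + 3)/6] = -4*x**3*exp(x) + 5*exp(x)/3, which equals G'(x).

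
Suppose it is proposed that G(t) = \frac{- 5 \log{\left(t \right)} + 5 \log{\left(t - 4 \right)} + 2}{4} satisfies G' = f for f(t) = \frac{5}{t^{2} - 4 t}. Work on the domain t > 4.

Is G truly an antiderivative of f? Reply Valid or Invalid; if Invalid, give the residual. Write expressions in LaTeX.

Valid - differentiating G returns exactly f.

d/dt[G] = \frac{5}{t^{2} - 4 t}
This equals f(t) exactly, so the claim holds.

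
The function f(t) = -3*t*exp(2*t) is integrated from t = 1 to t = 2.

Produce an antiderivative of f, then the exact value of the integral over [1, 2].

Recognize the product-rule pattern: f = u'v + uv' with u = 3/4 - 3*t/2, v = exp(2*t), so integration by parts undoes it.
F(t) = -3*t*exp(2*t)/2 + 3*exp(2*t)/4 is an antiderivative of f.
Check: d/dt[-3*t*exp(2*t)/2 + 3*exp(2*t)/4] = -3*t*exp(2*t) = f(t).
F(2) = -9*exp(4)/4; F(1) = -3*exp(2)/4.
Integral = F(2) - F(1) = -9*exp(4)/4 + 3*exp(2)/4.

Antiderivative: F(t) = -3*t*exp(2*t)/2 + 3*exp(2*t)/4; value = -9*exp(4)/4 + 3*exp(2)/4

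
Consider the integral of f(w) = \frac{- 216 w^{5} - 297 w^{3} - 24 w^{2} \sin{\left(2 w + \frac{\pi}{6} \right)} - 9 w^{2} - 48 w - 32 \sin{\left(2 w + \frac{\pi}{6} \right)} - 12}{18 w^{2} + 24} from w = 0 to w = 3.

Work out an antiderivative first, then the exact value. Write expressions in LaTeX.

Check any antiderivative F(w) by computing F'(w) and comparing it with f(w).
F(w) = - \frac{36 w^{4} + 3 w^{2} + 6 w + 12 \log{\left(w^{2} + \frac{4}{3} \right)} - 8 \cos{\left(2 w + \frac{\pi}{6} \right)} + 6}{12} is an antiderivative of f.
Check: d/dw[- \frac{36 w^{4} + 3 w^{2} + 6 w + 12 \log{\left(w^{2} + \frac{4}{3} \right)} - 8 \cos{\left(2 w + \frac{\pi}{6} \right)} + 6}{12}] = \frac{- 216 w^{5} - 297 w^{3} - 24 w^{2} \sin{\left(2 w + \frac{\pi}{6} \right)} - 9 w^{2} - 48 w - 32 \sin{\left(2 w + \frac{\pi}{6} \right)} - 12}{18 w^{2} + 24} = f(w).
F(3) = - \frac{989}{4} - \log{\left(\frac{31}{3} \right)} + \frac{2 \cos{\left(\frac{\pi}{6} + 6 \right)}}{3}; F(0) = - \frac{1}{2} - \log{\left(\frac{4}{3} \right)} + \frac{\sqrt{3}}{3}.
Integral = F(3) - F(0) = - \frac{987}{4} - \log{\left(\frac{31}{3} \right)} - \frac{\sqrt{3}}{3} + \log{\left(\frac{4}{3} \right)} + \frac{2 \cos{\left(\frac{\pi}{6} + 6 \right)}}{3}.

Antiderivative: F(w) = - \frac{36 w^{4} + 3 w^{2} + 6 w + 12 \log{\left(w^{2} + \frac{4}{3} \right)} - 8 \cos{\left(2 w + \frac{\pi}{6} \right)} + 6}{12}; value = - \frac{987}{4} - \log{\left(\frac{31}{3} \right)} - \frac{\sqrt{3}}{3} + \log{\left(\frac{4}{3} \right)} + \frac{2 \cos{\left(\frac{\pi}{6} + 6 \right)}}{3}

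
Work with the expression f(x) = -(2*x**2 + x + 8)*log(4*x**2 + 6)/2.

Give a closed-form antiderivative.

An antiderivative is F(x) = -(24*x**3*log(4*x**2 + 6) - 16*x**3 + 18*x**2*log(4*x**2 + 6) - 18*x**2 + 288*x*log(4*x**2 + 6) - 504*x + 27*log(x**2 + 3/2) + 252*sqrt(6)*atan(sqrt(6)*x/3))/72.

An antiderivative F(x) passes only if d/dx[F] lands on f(x) exactly.
Check: d/dx[-(24*x**3*log(4*x**2 + 6) - 16*x**3 + 18*x**2*log(4*x**2 + 6) - 18*x**2 + 288*x*log(4*x**2 + 6) - 504*x + 27*log(x**2 + 3/2) + 252*sqrt(6)*atan(sqrt(6)*x/3))/72] = -x**2*log(2*x**2 + 3) - x**2*log(2) - x*log(2*x**2 + 3)/2 - x*log(2)/2 - 4*log(2*x**2 + 3) - 4*log(2), which equals f(x).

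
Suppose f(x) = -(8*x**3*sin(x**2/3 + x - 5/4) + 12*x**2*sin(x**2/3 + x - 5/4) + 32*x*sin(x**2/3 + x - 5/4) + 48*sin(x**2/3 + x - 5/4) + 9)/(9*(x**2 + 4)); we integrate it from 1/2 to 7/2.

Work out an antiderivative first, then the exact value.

Antiderivative: F(x) = 4*cos(x**2/3 + x - 5/4)/3 - atan(x/2)/2; value = -4*cos(2/3)/3 - atan(7/4)/2 + atan(1/4)/2 + 4*cos(19/3)/3

A candidate is checked by its d/dx: the result must match f(x).
F(x) = 4*cos(x**2/3 + x - 5/4)/3 - atan(x/2)/2 is an antiderivative of f.
Check: d/dx[4*cos(x**2/3 + x - 5/4)/3 - atan(x/2)/2] = (-8*x**3*sin(x**2/3 + x - 5/4) - 12*x**2*sin(x**2/3 + x - 5/4) - 32*x*sin(x**2/3 + x - 5/4) - 48*sin(x**2/3 + x - 5/4) - 9)/(9*x**2 + 36), which equals f(x).
F(7/2) = -atan(7/4)/2 + 4*cos(19/3)/3; F(1/2) = -atan(1/4)/2 + 4*cos(2/3)/3.
Integral = F(7/2) - F(1/2) = -4*cos(2/3)/3 - atan(7/4)/2 + atan(1/4)/2 + 4*cos(19/3)/3.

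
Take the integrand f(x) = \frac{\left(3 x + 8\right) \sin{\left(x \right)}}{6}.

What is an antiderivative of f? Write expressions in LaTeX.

An antiderivative is F(x) = - \frac{x \cos{\left(x \right)}}{2} + \frac{\sin{\left(x \right)}}{2} - \frac{4 \cos{\left(x \right)}}{3}.

Differentiate the proposed F(x) back; it has to land on f(x) exactly.
Check: d/dx[- \frac{x \cos{\left(x \right)}}{2} + \frac{\sin{\left(x \right)}}{2} - \frac{4 \cos{\left(x \right)}}{3}] = \frac{x \sin{\left(x \right)}}{2} + \frac{4 \sin{\left(x \right)}}{3}, which equals f(x).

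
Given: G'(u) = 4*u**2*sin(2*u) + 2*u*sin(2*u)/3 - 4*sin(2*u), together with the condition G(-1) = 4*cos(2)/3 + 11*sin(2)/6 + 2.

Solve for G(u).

The integrand splits into summands that can be handled one at a time.
A general antiderivative is -2*u**2*cos(2*u) + 2*u*sin(2*u) - u*cos(2*u)/3 + sin(2*u)/6 + 3*cos(2*u) + C.
The condition gives C = 4*cos(2)/3 + 11*sin(2)/6 + 2 - (4*cos(2)/3 + 11*sin(2)/6) = 2.
So G(u) = -2*u**2*cos(2*u) + 2*u*sin(2*u) - u*cos(2*u)/3 + sin(2*u)/6 + 3*cos(2*u) + 2.
Check: d/du[-2*u**2*cos(2*u) + 2*u*sin(2*u) - u*cos(2*u)/3 + sin(2*u)/6 + 3*cos(2*u) + 2] = 4*u**2*sin(2*u) + 2*u*sin(2*u)/3 - 4*sin(2*u) = G'(u).

G(u) = -2*u**2*cos(2*u) + 2*u*sin(2*u) - u*cos(2*u)/3 + sin(2*u)/6 + 3*cos(2*u) + 2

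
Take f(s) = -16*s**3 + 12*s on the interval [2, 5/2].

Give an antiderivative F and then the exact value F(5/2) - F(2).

The substitution u = s**2 - 3/4 works: f is exactly (dF/du)*(du/ds) for that inner function.
F(s) = -4*s**4 + 6*s**2 is an antiderivative of f.
Check: d/ds[-4*s**4 + 6*s**2] = -16*s**3 + 12*s = f(s).
F(5/2) = -475/4; F(2) = -40.
Integral = F(5/2) - F(2) = -315/4.

Antiderivative: F(s) = -4*s**4 + 6*s**2; value = -315/4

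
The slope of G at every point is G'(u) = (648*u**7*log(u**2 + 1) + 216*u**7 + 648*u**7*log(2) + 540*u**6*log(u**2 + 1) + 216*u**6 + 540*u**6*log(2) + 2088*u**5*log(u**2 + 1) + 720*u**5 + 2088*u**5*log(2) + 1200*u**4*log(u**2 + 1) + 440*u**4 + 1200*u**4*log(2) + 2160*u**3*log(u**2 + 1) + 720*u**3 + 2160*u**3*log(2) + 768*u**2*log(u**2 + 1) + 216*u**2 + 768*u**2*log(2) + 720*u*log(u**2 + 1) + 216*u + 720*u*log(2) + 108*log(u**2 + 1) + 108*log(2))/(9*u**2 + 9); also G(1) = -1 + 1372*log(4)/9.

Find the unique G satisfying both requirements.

Recognize the product-rule pattern: G'(u) = v'r + vr' with v = 12*(u**2 + u/3 + 1)**3, r = log(2*u**2 + 2), so integration by parts undoes it.
A general antiderivative is 12*(u**2 + u/3 + 1)**3*log(2*u**2 + 2) + C.
The condition gives C = -1 + 1372*log(4)/9 - (1372*log(4)/9) = -1.
So G(u) = 12*u**6*log(2*u**2 + 2) + 12*u**5*log(2*u**2 + 2) + 40*u**4*log(2*u**2 + 2) + 220*u**3*log(2*u**2 + 2)/9 + 40*u**2*log(2*u**2 + 2) + 12*u*log(2*u**2 + 2) + 12*log(2*u**2 + 2) - 1.
Check: d/du[12*u**6*log(2*u**2 + 2) + 12*u**5*log(2*u**2 + 2) + 40*u**4*log(2*u**2 + 2) + 220*u**3*log(2*u**2 + 2)/9 + 40*u**2*log(2*u**2 + 2) + 12*u*log(2*u**2 + 2) + 12*log(2*u**2 + 2) - 1] = (648*u**7*log(u**2 + 1) + 216*u**7 + 648*u**7*log(2) + 540*u**6*log(u**2 + 1) + 216*u**6 + 540*u**6*log(2) + 2088*u**5*log(u**2 + 1) + 720*u**5 + 2088*u**5*log(2) + 1200*u**4*log(u**2 + 1) + 440*u**4 + 1200*u**4*log(2) + 2160*u**3*log(u**2 + 1) + 720*u**3 + 2160*u**3*log(2) + 768*u**2*log(u**2 + 1) + 216*u**2 + 768*u**2*log(2) + 720*u*log(u**2 + 1) + 216*u + 720*u*log(2) + 108*log(u**2 + 1) + 108*log(2))/(9*u**2 + 9) = G'(u).

G(u) = 12*u**6*log(2*u**2 + 2) + 12*u**5*log(2*u**2 + 2) + 40*u**4*log(2*u**2 + 2) + 220*u**3*log(2*u**2 + 2)/9 + 40*u**2*log(2*u**2 + 2) + 12*u*log(2*u**2 + 2) + 12*log(2*u**2 + 2) - 1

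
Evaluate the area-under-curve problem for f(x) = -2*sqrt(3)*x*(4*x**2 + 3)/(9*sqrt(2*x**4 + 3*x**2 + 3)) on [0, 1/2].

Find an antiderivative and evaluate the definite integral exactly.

Antiderivative: F(x) = -2*sqrt(2*x**4/3 + x**2 + 1)/3; value = 2/3 - sqrt(186)/18

f matches the chain-rule pattern g'(h)*h' with inner function h(x) = 2*x**4/3 + x**2 + 1; substituting u = h(x) collapses the integral.
F(x) = -2*sqrt(2*x**4/3 + x**2 + 1)/3 is an antiderivative of f.
Check: d/dx[-2*sqrt(2*x**4/3 + x**2 + 1)/3] = (-8*sqrt(3)*x**3 - 6*sqrt(3)*x)/(9*sqrt(2*x**4 + 3*x**2 + 3)), which equals f(x).
F(1/2) = -sqrt(186)/18; F(0) = -2/3.
Integral = F(1/2) - F(0) = 2/3 - sqrt(186)/18.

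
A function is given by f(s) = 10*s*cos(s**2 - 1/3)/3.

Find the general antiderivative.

F(s) = 5*sin(s**2 - 1/3)/3 + C

f matches the chain-rule pattern g'(h)*h' with inner function h(s) = s**2 - 1/3; substituting u = h(s) collapses the integral.
Check: d/ds[5*sin(s**2 - 1/3)/3] = 10*s*cos(s**2 - 1/3)/3 = f(s).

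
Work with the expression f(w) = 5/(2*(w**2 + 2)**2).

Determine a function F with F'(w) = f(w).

An antiderivative is F(w) = 5*(sqrt(2)*w**2*atan(sqrt(2)*w/2) + 2*w + 2*sqrt(2)*atan(sqrt(2)*w/2))/(16*(w**2 + 2)).

For F(w) to be correct the identity F'(w) - f(w) = 0 must hold.
Check: d/dw[5*(sqrt(2)*w**2*atan(sqrt(2)*w/2) + 2*w + 2*sqrt(2)*atan(sqrt(2)*w/2))/(16*(w**2 + 2))] = 5/(2*w**4 + 8*w**2 + 8), which equals f(w).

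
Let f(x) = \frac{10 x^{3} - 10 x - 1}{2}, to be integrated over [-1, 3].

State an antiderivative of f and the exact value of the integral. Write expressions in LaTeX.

Recover f(x) by differentiating a candidate F(x); any mismatch rules it out.
F(x) = \frac{5 x^{4}}{4} - \frac{5 x^{2}}{2} - \frac{x}{2} is an antiderivative of f.
Check: d/dx[\frac{5 x^{4}}{4} - \frac{5 x^{2}}{2} - \frac{x}{2}] = 5 x^{3} - 5 x - \frac{1}{2}, which equals f(x).
F(3) = \frac{309}{4}; F(-1) = - \frac{3}{4}.
Integral = F(3) - F(-1) = 78.

Antiderivative: F(x) = \frac{5 x^{4}}{4} - \frac{5 x^{2}}{2} - \frac{x}{2}; value = 78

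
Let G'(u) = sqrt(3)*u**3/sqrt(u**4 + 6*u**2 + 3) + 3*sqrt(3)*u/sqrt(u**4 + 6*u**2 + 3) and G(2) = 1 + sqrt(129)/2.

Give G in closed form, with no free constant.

The substitution w = u**4/3 + 2*u**2 + 1 works: G'(u) is exactly (dG/dw)*(dw/du) for that inner function.
A general antiderivative is 3*sqrt(u**4/3 + 2*u**2 + 1)/2 + C.
The condition gives C = 1 + sqrt(129)/2 - (sqrt(129)/2) = 1.
So G(u) = 3*sqrt(u**4/3 + 2*u**2 + 1)/2 + 1.
Check: d/du[3*sqrt(u**4/3 + 2*u**2 + 1)/2 + 1] = (sqrt(3)*u**3 + 3*sqrt(3)*u)/sqrt(u**4 + 6*u**2 + 3), which equals G'(u).

G(u) = 3*sqrt(u**4/3 + 2*u**2 + 1)/2 + 1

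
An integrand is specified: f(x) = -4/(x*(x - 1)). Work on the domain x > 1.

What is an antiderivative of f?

Factor the denominator (x*(x - 1)) and decompose: f = -4/(x - 1) + 4/x; each piece integrates to a log, atan, or power term.
Check: d/dx[-4*(-log(x) + log(x - 1))] = -4/(x**2 - x), which equals f(x).

An antiderivative is F(x) = -4*(-log(x) + log(x - 1)).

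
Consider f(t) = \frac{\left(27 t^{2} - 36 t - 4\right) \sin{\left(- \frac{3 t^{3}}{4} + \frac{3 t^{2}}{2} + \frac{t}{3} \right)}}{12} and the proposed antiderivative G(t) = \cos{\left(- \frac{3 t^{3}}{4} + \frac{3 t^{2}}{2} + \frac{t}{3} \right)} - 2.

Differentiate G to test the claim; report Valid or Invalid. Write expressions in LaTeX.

d/dt[G] = \frac{9 t^{2} \sin{\left(- \frac{3 t^{3}}{4} + \frac{3 t^{2}}{2} + \frac{t}{3} \right)}}{4} - 3 t \sin{\left(- \frac{3 t^{3}}{4} + \frac{3 t^{2}}{2} + \frac{t}{3} \right)} - \frac{\sin{\left(- \frac{3 t^{3}}{4} + \frac{3 t^{2}}{2} + \frac{t}{3} \right)}}{3}
This equals f(t) exactly, so the claim holds.

Valid: G'(t) = f(t).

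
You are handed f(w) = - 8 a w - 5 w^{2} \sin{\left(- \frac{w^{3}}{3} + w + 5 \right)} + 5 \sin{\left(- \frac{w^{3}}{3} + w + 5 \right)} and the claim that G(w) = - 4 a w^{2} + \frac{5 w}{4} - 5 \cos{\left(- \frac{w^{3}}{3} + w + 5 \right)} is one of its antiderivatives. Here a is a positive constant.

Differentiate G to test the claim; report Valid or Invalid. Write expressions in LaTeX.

Invalid: d/dw[G] - f = \frac{5}{4}, which is not 0.

d/dw[G] = - 8 a w - 5 w^{2} \sin{\left(- \frac{w^{3}}{3} + w + 5 \right)} + 5 \sin{\left(- \frac{w^{3}}{3} + w + 5 \right)} + \frac{5}{4}
d/dw[G] - f(w) = \frac{5}{4} != 0.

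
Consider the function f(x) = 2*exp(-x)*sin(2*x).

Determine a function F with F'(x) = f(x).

An antiderivative is F(x) = -2*(sin(2*x) + 2*cos(2*x))*exp(-x)/5.

An antiderivative F(x) passes only if d/dx[F] lands on f(x) exactly.
Check: d/dx[-2*(sin(2*x) + 2*cos(2*x))*exp(-x)/5] = 2*exp(-x)*sin(2*x) = f(x).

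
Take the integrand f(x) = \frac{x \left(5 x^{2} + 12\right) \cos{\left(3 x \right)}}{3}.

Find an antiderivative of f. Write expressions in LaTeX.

An antiderivative is F(x) = \frac{5 x^{3} \sin{\left(3 x \right)}}{9} + \frac{5 x^{2} \cos{\left(3 x \right)}}{9} + \frac{26 x \sin{\left(3 x \right)}}{27} + \frac{26 \cos{\left(3 x \right)}}{81}.

Differentiate the proposed F(x) back; it has to land on f(x) exactly.
Check: d/dx[\frac{5 x^{3} \sin{\left(3 x \right)}}{9} + \frac{5 x^{2} \cos{\left(3 x \right)}}{9} + \frac{26 x \sin{\left(3 x \right)}}{27} + \frac{26 \cos{\left(3 x \right)}}{81}] = \frac{5 x^{3} \cos{\left(3 x \right)}}{3} + 4 x \cos{\left(3 x \right)}, which equals f(x).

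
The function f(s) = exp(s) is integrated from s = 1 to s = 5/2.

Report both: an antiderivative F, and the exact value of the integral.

Whatever form F(s) takes, F'(s) = f(s) is non-negotiable.
F(s) = exp(s) is an antiderivative of f.
Check: d/ds[exp(s)] = exp(s) = f(s).
F(5/2) = exp(5/2); F(1) = exp(1).
Integral = F(5/2) - F(1) = -exp(1) + exp(5/2).

Antiderivative: F(s) = exp(s); value = -exp(1) + exp(5/2)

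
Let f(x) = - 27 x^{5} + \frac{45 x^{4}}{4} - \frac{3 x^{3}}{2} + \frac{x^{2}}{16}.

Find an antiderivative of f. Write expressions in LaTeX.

f matches the chain-rule pattern g'(h)*h' with inner function h(x) = \frac{3 x^{2}}{2} - \frac{x}{4}; substituting u = h(x) collapses the integral.
Check: d/dx[- \frac{x^{3} \left(6 x - 1\right)^{3}}{48}] = - 27 x^{5} + \frac{45 x^{4}}{4} - \frac{3 x^{3}}{2} + \frac{x^{2}}{16} = f(x).

An antiderivative is F(x) = - \frac{x^{3} \left(6 x - 1\right)^{3}}{48}.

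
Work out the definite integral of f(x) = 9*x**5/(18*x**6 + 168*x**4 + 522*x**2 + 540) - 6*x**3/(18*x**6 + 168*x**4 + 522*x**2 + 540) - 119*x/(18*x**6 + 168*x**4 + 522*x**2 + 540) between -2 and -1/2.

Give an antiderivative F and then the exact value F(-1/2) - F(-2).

Antiderivative: F(x) = (3*x**2*log(3*x**2 + 10) - 3*x**2*log(6) + 9*log(3*x**2 + 10) - 9*log(6) + 20)/(12*x**2 + 36); value = -log(11/3)/4 + log(43/24)/4 + 25/91

The integrand splits into summands that can be handled one at a time.
F(x) = (3*x**2*log(3*x**2 + 10) - 3*x**2*log(6) + 9*log(3*x**2 + 10) - 9*log(6) + 20)/(12*x**2 + 36) is an antiderivative of f.
Check: d/dx[(3*x**2*log(3*x**2 + 10) - 3*x**2*log(6) + 9*log(3*x**2 + 10) - 9*log(6) + 20)/(12*x**2 + 36)] = (9*x**5 - 6*x**3 - 119*x)/(18*x**6 + 168*x**4 + 522*x**2 + 540), which equals f(x).
F(-1/2) = -log(6)/4 + 20/39 + log(43/4)/4; F(-2) = -log(6)/4 + 5/21 + log(22)/4.
Integral = F(-1/2) - F(-2) = -log(11/3)/4 + log(43/24)/4 + 25/91.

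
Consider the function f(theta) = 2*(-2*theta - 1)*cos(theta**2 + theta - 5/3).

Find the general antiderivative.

The substitution u = theta**2 + theta - 5/3 works: f is exactly (dF/du)*(du/dtheta) for that inner function.
Check: d/dtheta[-2*sin(theta**2 + theta - 5/3)] = -4*theta*cos(theta**2 + theta - 5/3) - 2*cos(theta**2 + theta - 5/3), which equals f(theta).

F(theta) = -2*sin(theta**2 + theta - 5/3) + C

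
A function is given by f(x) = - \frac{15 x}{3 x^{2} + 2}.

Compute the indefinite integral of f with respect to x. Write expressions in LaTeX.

F(x) = - \frac{5 \log{\left(x^{2} + \frac{2}{3} \right)}}{2} + C

f matches the chain-rule pattern g'(h)*h' with inner function h(x) = x^{2} + \frac{2}{3}; substituting u = h(x) collapses the integral.
Check: d/dx[- \frac{5 \log{\left(x^{2} + \frac{2}{3} \right)}}{2}] = - \frac{15 x}{3 x^{2} + 2} = f(x).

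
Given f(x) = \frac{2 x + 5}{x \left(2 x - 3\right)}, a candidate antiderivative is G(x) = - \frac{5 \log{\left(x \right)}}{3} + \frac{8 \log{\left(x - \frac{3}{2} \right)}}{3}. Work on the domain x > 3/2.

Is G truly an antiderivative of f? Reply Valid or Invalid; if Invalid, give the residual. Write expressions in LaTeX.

Valid: G'(x) = f(x).

d/dx[G] = \frac{2 x + 5}{2 x^{2} - 3 x}
This equals f(x) exactly, so the claim holds.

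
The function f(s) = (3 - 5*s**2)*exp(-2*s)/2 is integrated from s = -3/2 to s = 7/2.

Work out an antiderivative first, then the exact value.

f has the shape u'v + uv' for u = 5*s**2/4 + 5*s/4 - 1/8 and v = exp(-2*s) — it is the derivative of the product u*v.
F(s) = (10*s**2 + 10*s - 1)*exp(-2*s)/8 is an antiderivative of f.
Check: d/ds[(10*s**2 + 10*s - 1)*exp(-2*s)/8] = (3 - 5*s**2)*exp(-2*s)/2 = f(s).
F(7/2) = 313*exp(-7)/16; F(-3/2) = 13*exp(3)/16.
Integral = F(7/2) - F(-3/2) = -13*exp(3)/16 + 313*exp(-7)/16.

Antiderivative: F(s) = (10*s**2 + 10*s - 1)*exp(-2*s)/8; value = -13*exp(3)/16 + 313*exp(-7)/16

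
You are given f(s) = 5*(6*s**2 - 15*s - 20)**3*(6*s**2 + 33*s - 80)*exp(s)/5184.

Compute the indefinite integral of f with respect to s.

Recognize the product-rule pattern: f = u'v + uv' with u = 20*(s**2/2 - 5*s/4 - 5/3)**4, v = exp(s), so integration by parts undoes it.
Check: d/ds[5*s**8*exp(s)/4 - 25*s**7*exp(s)/2 + 725*s**6*exp(s)/24 + 375*s**5*exp(s)/8 - 34625*s**4*exp(s)/192 - 625*s**3*exp(s)/4 + 18125*s**2*exp(s)/54 + 12500*s*exp(s)/27 + 12500*exp(s)/81] = 5*s**8*exp(s)/4 - 5*s**7*exp(s)/2 - 1375*s**6*exp(s)/24 + 1825*s**5*exp(s)/8 + 10375*s**4*exp(s)/192 - 42125*s**3*exp(s)/48 - 14375*s**2*exp(s)/108 + 30625*s*exp(s)/27 + 50000*exp(s)/81, which equals f(s).

F(s) = 5*s**8*exp(s)/4 - 25*s**7*exp(s)/2 + 725*s**6*exp(s)/24 + 375*s**5*exp(s)/8 - 34625*s**4*exp(s)/192 - 625*s**3*exp(s)/4 + 18125*s**2*exp(s)/54 + 12500*s*exp(s)/27 + 12500*exp(s)/81 + C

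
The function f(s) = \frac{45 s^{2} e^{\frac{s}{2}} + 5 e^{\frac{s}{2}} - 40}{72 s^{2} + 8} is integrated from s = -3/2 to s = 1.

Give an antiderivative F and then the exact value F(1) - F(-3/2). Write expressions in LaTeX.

Antiderivative: F(s) = \frac{5 e^{\frac{s}{2}}}{4} - \frac{5 \operatorname{atan}{\left(3 s \right)}}{3}; value = - \frac{5 \operatorname{atan}{\left(\frac{9}{2} \right)}}{3} - \frac{5 \operatorname{atan}{\left(3 \right)}}{3} - \frac{5}{4 e^{\frac{3}{4}}} + \frac{5 e^{\frac{1}{2}}}{4}

Check any antiderivative F(s) by computing F'(s) and comparing it with f(s).
F(s) = \frac{5 e^{\frac{s}{2}}}{4} - \frac{5 \operatorname{atan}{\left(3 s \right)}}{3} is an antiderivative of f.
Check: d/ds[\frac{5 e^{\frac{s}{2}}}{4} - \frac{5 \operatorname{atan}{\left(3 s \right)}}{3}] = \frac{45 s^{2} e^{\frac{s}{2}} + 5 e^{\frac{s}{2}} - 40}{72 s^{2} + 8} = f(s).
F(1) = - \frac{5 \operatorname{atan}{\left(3 \right)}}{3} + \frac{5 e^{\frac{1}{2}}}{4}; F(-3/2) = \frac{5}{4 e^{\frac{3}{4}}} + \frac{5 \operatorname{atan}{\left(\frac{9}{2} \right)}}{3}.
Integral = F(1) - F(-3/2) = - \frac{5 \operatorname{atan}{\left(\frac{9}{2} \right)}}{3} - \frac{5 \operatorname{atan}{\left(3 \right)}}{3} - \frac{5}{4 e^{\frac{3}{4}}} + \frac{5 e^{\frac{1}{2}}}{4}.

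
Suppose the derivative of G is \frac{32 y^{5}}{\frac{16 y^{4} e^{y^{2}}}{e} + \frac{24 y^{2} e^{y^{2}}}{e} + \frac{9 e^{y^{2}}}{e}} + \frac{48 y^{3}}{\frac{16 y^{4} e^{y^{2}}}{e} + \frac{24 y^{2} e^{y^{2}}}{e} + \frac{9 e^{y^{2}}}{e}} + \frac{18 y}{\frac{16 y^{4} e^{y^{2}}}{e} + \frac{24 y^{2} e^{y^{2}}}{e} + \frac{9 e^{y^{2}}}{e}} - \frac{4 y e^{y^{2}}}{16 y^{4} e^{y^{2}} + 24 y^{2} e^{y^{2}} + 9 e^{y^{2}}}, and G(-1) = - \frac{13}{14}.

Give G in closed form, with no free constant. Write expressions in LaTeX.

The integrand splits into summands that can be handled one at a time.
A general antiderivative is - e^{1 - y^{2}} + \frac{1}{2 \left(4 y^{2} + 3\right)} + C.
The condition gives C = - \frac{13}{14} - (- \frac{13}{14}) = 0.
So G(y) = - e e^{- y^{2}} + \frac{1}{8 y^{2} + 6}.
Check: d/dy[- e e^{- y^{2}} + \frac{1}{8 y^{2} + 6}] = \frac{32 e y^{5} + 48 e y^{3} - 4 y e^{y^{2}} + 18 e y}{16 y^{4} e^{y^{2}} + 24 y^{2} e^{y^{2}} + 9 e^{y^{2}}}, which equals G'(y).

G(y) = - e e^{- y^{2}} + \frac{1}{8 y^{2} + 6}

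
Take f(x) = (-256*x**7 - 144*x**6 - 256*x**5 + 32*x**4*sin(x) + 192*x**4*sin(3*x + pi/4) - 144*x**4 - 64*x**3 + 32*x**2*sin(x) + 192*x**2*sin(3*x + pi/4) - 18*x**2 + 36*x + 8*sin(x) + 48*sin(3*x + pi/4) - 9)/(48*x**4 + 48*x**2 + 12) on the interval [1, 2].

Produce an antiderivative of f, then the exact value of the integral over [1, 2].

An antiderivative F(x) passes only if d/dx[F] lands on f(x) exactly.
F(x) = -(32*x**6 + 24*x**5 + 16*x**4 + 12*x**3 + 16*x**2*cos(x) + 32*x**2*cos(3*x + pi/4) + 9*x + 8*cos(x) + 16*cos(3*x + pi/4) + 9)/(12*(2*x**2 + 1)) is an antiderivative of f.
Check: d/dx[-(32*x**6 + 24*x**5 + 16*x**4 + 12*x**3 + 16*x**2*cos(x) + 32*x**2*cos(3*x + pi/4) + 9*x + 8*cos(x) + 16*cos(3*x + pi/4) + 9)/(12*(2*x**2 + 1))] = (-256*x**7 - 144*x**6 - 256*x**5 + 32*x**4*sin(x) + 192*x**4*sin(3*x + pi/4) - 144*x**4 - 64*x**3 + 32*x**2*sin(x) + 192*x**2*sin(3*x + pi/4) - 18*x**2 + 36*x + 8*sin(x) + 48*sin(3*x + pi/4) - 9)/(48*x**4 + 48*x**2 + 12) = f(x).
F(2) = -355/12 - 4*cos(pi/4 + 6)/3 - 2*cos(2)/3; F(1) = -17/6 - 2*cos(1)/3 - 4*cos(pi/4 + 3)/3.
Integral = F(2) - F(1) = -107/4 - 4*cos(pi/4 + 6)/3 + 4*cos(pi/4 + 3)/3 - 2*cos(2)/3 + 2*cos(1)/3.

Antiderivative: F(x) = -(32*x**6 + 24*x**5 + 16*x**4 + 12*x**3 + 16*x**2*cos(x) + 32*x**2*cos(3*x + pi/4) + 9*x + 8*cos(x) + 16*cos(3*x + pi/4) + 9)/(12*(2*x**2 + 1)); value = -107/4 - 4*cos(pi/4 + 6)/3 + 4*cos(pi/4 + 3)/3 - 2*cos(2)/3 + 2*cos(1)/3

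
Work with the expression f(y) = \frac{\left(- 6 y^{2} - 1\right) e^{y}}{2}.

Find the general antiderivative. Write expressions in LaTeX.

F(y) = - \frac{\left(6 y^{2} - 12 y + 13\right) e^{y}}{2} + C

f has the shape u'v + uv' for u = - 3 y^{2} + 6 y - \frac{13}{2} and v = e^{y} — it is the derivative of the product u*v.
Check: d/dy[- \frac{\left(6 y^{2} - 12 y + 13\right) e^{y}}{2}] = - 3 y^{2} e^{y} - \frac{e^{y}}{2}, which equals f(y).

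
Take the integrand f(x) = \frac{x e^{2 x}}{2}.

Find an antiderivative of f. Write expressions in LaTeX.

An antiderivative is F(x) = \frac{\left(2 x - 1\right) e^{2 x}}{8}.

f has the shape u'v + uv' for u = \frac{x}{4} - \frac{1}{8} and v = e^{2 x} — it is the derivative of the product u*v.
Check: d/dx[\frac{\left(2 x - 1\right) e^{2 x}}{8}] = \frac{x e^{2 x}}{2} = f(x).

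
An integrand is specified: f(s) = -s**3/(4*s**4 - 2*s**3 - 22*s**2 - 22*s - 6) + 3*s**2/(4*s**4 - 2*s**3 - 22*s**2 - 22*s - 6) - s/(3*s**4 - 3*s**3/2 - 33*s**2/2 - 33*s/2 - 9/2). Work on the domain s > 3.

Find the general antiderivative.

F(s) = (-3*s*log(s - 3) - 74*s*log(s + 1/2) + 35*s*log(s + 1) - 3*log(s - 3) - 74*log(s + 1/2) + 35*log(s + 1) - 112)/(168*(s + 1)) + C

The denominator factors as 6*(s - 3)*(s + 1)**2*(2*s + 1); partial fractions split f into directly integrable pieces: -37/(42*(2*s + 1)) + 5/(24*(s + 1)) + 2/(3*(s + 1)**2) - 1/(56*(s - 3)).
Check: d/ds[(-3*s*log(s - 3) - 74*s*log(s + 1/2) + 35*s*log(s + 1) - 3*log(s - 3) - 74*log(s + 1/2) + 35*log(s + 1) - 112)/(168*(s + 1))] = (-3*s**3 + 9*s**2 - 4*s)/(12*s**4 - 6*s**3 - 66*s**2 - 66*s - 18), which equals f(s).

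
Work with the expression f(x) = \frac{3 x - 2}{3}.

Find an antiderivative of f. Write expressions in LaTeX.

Check any antiderivative F(x) by computing F'(x) and comparing it with f(x).
Check: d/dx[\frac{x^{2}}{2} - \frac{2 x}{3}] = x - \frac{2}{3}, which equals f(x).

An antiderivative is F(x) = \frac{x^{2}}{2} - \frac{2 x}{3}.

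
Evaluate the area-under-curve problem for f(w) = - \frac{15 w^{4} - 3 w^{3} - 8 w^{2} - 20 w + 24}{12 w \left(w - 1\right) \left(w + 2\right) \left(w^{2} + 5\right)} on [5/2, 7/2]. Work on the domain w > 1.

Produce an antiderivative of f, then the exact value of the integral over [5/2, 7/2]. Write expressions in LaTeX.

Factor the denominator (12 w \left(w - 1\right) \left(w + 2\right) \left(w^{2} + 5\right)) and decompose: f = - \frac{1549 w - 1010}{1620 \left(w^{2} + 5\right)} - \frac{37}{81 \left(w + 2\right)} - \frac{1}{27 \left(w - 1\right)} + \frac{1}{5 w}; each piece integrates to a log, atan, or power term.
F(w) = \frac{\log{\left(w \right)}}{5} - \frac{\log{\left(w - 1 \right)}}{27} - \frac{37 \log{\left(w + 2 \right)}}{81} - \frac{1549 \log{\left(w^{2} + 5 \right)}}{3240} + \frac{101 \sqrt{5} \operatorname{atan}{\left(\frac{\sqrt{5} w}{5} \right)}}{810} is an antiderivative of f.
Check: d/dw[\frac{\log{\left(w \right)}}{5} - \frac{\log{\left(w - 1 \right)}}{27} - \frac{37 \log{\left(w + 2 \right)}}{81} - \frac{1549 \log{\left(w^{2} + 5 \right)}}{3240} + \frac{101 \sqrt{5} \operatorname{atan}{\left(\frac{\sqrt{5} w}{5} \right)}}{810}] = \frac{- 15 w^{4} + 3 w^{3} + 8 w^{2} + 20 w - 24}{12 w^{5} + 12 w^{4} + 36 w^{3} + 60 w^{2} - 120 w}, which equals f(w).
F(7/2) = - \frac{1549 \log{\left(\frac{69}{4} \right)}}{3240} - \frac{37 \log{\left(\frac{11}{2} \right)}}{81} - \frac{\log{\left(\frac{5}{2} \right)}}{27} + \frac{\log{\left(\frac{7}{2} \right)}}{5} + \frac{101 \sqrt{5} \operatorname{atan}{\left(\frac{7 \sqrt{5}}{10} \right)}}{810}; F(5/2) = - \frac{1549 \log{\left(\frac{45}{4} \right)}}{3240} - \frac{37 \log{\left(\frac{9}{2} \right)}}{81} - \frac{\log{\left(\frac{3}{2} \right)}}{27} + \frac{\log{\left(\frac{5}{2} \right)}}{5} + \frac{101 \sqrt{5} \operatorname{atan}{\left(\frac{\sqrt{5}}{2} \right)}}{810}.
Integral = F(7/2) - F(5/2) = - \frac{1549 \log{\left(\frac{69}{4} \right)}}{3240} - \frac{37 \log{\left(\frac{11}{2} \right)}}{81} - \frac{101 \sqrt{5} \operatorname{atan}{\left(\frac{\sqrt{5}}{2} \right)}}{810} - \frac{32 \log{\left(\frac{5}{2} \right)}}{135} + \frac{\log{\left(\frac{3}{2} \right)}}{27} + \frac{\log{\left(\frac{7}{2} \right)}}{5} + \frac{101 \sqrt{5} \operatorname{atan}{\left(\frac{7 \sqrt{5}}{10} \right)}}{810} + \frac{37 \log{\left(\frac{9}{2} \right)}}{81} + \frac{1549 \log{\left(\frac{45}{4} \right)}}{3240}.

Antiderivative: F(w) = \frac{\log{\left(w \right)}}{5} - \frac{\log{\left(w - 1 \right)}}{27} - \frac{37 \log{\left(w + 2 \right)}}{81} - \frac{1549 \log{\left(w^{2} + 5 \right)}}{3240} + \frac{101 \sqrt{5} \operatorname{atan}{\left(\frac{\sqrt{5} w}{5} \right)}}{810}; value = - \frac{1549 \log{\left(\frac{69}{4} \right)}}{3240} - \frac{37 \log{\left(\frac{11}{2} \right)}}{81} - \frac{101 \sqrt{5} \operatorname{atan}{\left(\frac{\sqrt{5}}{2} \right)}}{810} - \frac{32 \log{\left(\frac{5}{2} \right)}}{135} + \frac{\log{\left(\frac{3}{2} \right)}}{27} + \frac{\log{\left(\frac{7}{2} \right)}}{5} + \frac{101 \sqrt{5} \operatorname{atan}{\left(\frac{7 \sqrt{5}}{10} \right)}}{810} + \frac{37 \log{\left(\frac{9}{2} \right)}}{81} + \frac{1549 \log{\left(\frac{45}{4} \right)}}{3240}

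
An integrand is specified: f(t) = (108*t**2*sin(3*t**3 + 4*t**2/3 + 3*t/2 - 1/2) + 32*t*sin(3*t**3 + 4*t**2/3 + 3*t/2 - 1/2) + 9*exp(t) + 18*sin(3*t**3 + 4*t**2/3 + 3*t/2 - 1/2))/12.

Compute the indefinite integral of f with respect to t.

F(t) = 3*exp(t)/4 - cos(3*t**3 + 4*t**2/3 + 3*t/2 - 1/2) + C

For F(t) to be correct the identity F'(t) - f(t) = 0 must hold.
Check: d/dt[3*exp(t)/4 - cos(3*t**3 + 4*t**2/3 + 3*t/2 - 1/2)] = 9*t**2*sin(3*t**3 + 4*t**2/3 + 3*t/2 - 1/2) + 8*t*sin(3*t**3 + 4*t**2/3 + 3*t/2 - 1/2)/3 + 3*exp(t)/4 + 3*sin(3*t**3 + 4*t**2/3 + 3*t/2 - 1/2)/2, which equals f(t).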